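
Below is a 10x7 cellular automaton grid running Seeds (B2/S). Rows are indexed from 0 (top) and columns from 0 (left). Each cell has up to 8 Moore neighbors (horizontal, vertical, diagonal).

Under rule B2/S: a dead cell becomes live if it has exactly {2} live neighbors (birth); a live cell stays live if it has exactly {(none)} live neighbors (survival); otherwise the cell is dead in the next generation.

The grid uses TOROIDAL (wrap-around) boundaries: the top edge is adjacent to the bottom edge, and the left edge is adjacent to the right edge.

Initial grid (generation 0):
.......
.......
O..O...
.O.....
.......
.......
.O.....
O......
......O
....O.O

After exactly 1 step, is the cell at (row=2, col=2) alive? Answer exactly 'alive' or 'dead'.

Simulating step by step:
Generation 0 (given above): 8 live cells
Generation 1: 9 live cells
.....O.
.......
.OO....
O.O....
.......
.......
O......
.O....O
.......
O......

Cell (2,2) at generation 1: 1 -> alive

Answer: alive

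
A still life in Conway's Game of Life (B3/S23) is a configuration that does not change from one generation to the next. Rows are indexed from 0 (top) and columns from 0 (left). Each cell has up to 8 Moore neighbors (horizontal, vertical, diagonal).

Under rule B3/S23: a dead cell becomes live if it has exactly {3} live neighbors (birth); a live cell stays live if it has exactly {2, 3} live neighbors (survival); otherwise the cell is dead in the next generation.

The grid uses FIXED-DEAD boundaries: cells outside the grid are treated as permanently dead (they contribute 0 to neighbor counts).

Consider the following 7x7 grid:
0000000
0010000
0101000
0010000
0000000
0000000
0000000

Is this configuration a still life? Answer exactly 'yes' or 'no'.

Compute generation 1 and compare to generation 0 (given above):
Generation 1:
0000000
0010000
0101000
0010000
0000000
0000000
0000000
The grids are IDENTICAL -> still life.

Answer: yes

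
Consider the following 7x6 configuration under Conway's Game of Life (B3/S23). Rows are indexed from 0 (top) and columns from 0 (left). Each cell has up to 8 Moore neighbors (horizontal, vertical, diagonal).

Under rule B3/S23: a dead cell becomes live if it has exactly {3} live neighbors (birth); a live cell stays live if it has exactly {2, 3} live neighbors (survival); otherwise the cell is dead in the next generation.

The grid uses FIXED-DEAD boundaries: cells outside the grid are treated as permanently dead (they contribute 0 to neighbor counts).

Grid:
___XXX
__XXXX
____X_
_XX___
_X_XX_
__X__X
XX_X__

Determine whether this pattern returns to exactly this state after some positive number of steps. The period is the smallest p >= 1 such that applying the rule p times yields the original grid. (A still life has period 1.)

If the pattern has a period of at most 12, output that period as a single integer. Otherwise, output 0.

Simulating and comparing each generation to the original:
Gen 0 (original, given above): 18 live cells
Gen 1: 15 live cells, differs from original
Gen 2: 17 live cells, differs from original
Gen 3: 15 live cells, differs from original
Gen 4: 12 live cells, differs from original
Gen 5: 11 live cells, differs from original
Gen 6: 11 live cells, differs from original
Gen 7: 9 live cells, differs from original
Gen 8: 9 live cells, differs from original
Gen 9: 10 live cells, differs from original
Gen 10: 13 live cells, differs from original
Gen 11: 11 live cells, differs from original
Gen 12: 14 live cells, differs from original
No period found within 12 steps.

Answer: 0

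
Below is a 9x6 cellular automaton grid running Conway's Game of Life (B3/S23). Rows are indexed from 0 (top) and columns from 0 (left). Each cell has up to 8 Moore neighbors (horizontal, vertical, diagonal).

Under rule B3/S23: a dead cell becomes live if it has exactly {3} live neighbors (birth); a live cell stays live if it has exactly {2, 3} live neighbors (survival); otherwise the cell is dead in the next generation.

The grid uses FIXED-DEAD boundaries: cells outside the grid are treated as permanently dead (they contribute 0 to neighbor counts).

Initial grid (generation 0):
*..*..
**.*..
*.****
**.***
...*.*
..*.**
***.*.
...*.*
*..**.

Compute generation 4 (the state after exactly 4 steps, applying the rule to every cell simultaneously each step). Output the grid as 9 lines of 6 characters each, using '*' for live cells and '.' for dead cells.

Answer: ......
......
......
......
.*....
.*....
......
...*..
...*..

Derivation:
Simulating step by step:
Generation 0 (given above): 29 live cells
Generation 1: 16 live cells
***...
*.....
.....*
**....
.*....
..*..*
.**...
*....*
...**.
Generation 2: 18 live cells
**....
*.....
**....
**....
***...
..*...
.**...
.****.
....*.
Generation 3: 10 live cells
**....
......
......
......
*.*...
*..*..
......
.*..*.
..*.*.
Generation 4: 4 live cells
(generation 4 grid is the final answer)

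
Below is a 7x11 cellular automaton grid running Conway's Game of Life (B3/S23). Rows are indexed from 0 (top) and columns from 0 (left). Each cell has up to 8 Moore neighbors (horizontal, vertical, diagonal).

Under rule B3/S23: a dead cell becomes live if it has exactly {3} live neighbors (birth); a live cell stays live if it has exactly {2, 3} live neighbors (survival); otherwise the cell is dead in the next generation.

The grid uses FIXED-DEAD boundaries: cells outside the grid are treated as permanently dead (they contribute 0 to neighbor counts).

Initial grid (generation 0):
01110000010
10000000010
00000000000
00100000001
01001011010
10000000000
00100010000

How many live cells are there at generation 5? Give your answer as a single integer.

Simulating step by step:
Generation 0 (given above): 16 live cells
Generation 1: 9 live cells
01100000000
01100000000
00000000000
00000000000
01000000000
01000111000
00000000000
Generation 2: 7 live cells
01100000000
01100000000
00000000000
00000000000
00000010000
00000010000
00000010000
Generation 3: 7 live cells
01100000000
01100000000
00000000000
00000000000
00000000000
00000111000
00000000000
Generation 4: 7 live cells
01100000000
01100000000
00000000000
00000000000
00000010000
00000010000
00000010000
Generation 5: 7 live cells
01100000000
01100000000
00000000000
00000000000
00000000000
00000111000
00000000000
Population at generation 5: 7

Answer: 7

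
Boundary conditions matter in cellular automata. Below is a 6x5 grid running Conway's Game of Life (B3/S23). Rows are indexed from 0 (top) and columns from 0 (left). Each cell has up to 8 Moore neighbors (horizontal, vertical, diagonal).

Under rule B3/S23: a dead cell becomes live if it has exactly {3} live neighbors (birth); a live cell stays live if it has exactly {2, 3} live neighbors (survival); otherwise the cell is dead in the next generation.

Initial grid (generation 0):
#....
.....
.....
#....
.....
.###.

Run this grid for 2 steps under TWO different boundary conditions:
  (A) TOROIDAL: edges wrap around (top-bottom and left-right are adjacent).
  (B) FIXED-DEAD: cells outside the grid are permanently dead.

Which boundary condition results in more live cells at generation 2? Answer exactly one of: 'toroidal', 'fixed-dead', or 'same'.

Answer: toroidal

Derivation:
Under TOROIDAL boundary, generation 2:
.##..
.....
.....
.....
.##..
#..#.
Population = 6

Under FIXED-DEAD boundary, generation 2:
.....
.....
.....
.....
.##..
.##..
Population = 4

Comparison: toroidal=6, fixed-dead=4 -> toroidal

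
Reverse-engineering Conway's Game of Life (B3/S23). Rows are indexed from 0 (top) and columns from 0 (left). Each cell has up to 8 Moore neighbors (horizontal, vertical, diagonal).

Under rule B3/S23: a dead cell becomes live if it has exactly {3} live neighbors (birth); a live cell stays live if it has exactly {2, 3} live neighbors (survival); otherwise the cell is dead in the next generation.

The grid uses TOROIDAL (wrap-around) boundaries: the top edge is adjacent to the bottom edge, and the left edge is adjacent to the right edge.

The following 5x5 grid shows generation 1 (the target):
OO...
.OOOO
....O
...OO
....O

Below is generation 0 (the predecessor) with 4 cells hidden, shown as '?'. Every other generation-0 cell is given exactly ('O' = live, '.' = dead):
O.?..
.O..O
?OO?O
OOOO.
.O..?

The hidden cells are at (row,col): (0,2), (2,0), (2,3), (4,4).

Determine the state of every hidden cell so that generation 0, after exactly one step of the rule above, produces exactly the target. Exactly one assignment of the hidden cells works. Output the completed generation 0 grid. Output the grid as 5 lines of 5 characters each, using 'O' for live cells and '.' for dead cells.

Answer: O....
.O..O
.OO.O
OOOO.
.O...

Derivation:
Hidden generation-0 cells (in order): (0,2), (2,0), (2,3), (4,4).
A hidden cell only influences target cells in its own 3x3 neighborhood. Try each of the 2^4 = 16 assignments, step the completed generation 0 forward once under B3/S23, and compare with the target:
  (0,2)=. (2,0)=. (2,3)=. (4,4)=. -> step reproduces the target at every cell -> ACCEPT
  (0,2)=. (2,0)=. (2,3)=. (4,4)=O -> step gives (0,0)='.' but target has 'O' -> reject
  (0,2)=. (2,0)=. (2,3)=O (4,4)=. -> step gives (1,2)='.' but target has 'O' -> reject
  (0,2)=. (2,0)=. (2,3)=O (4,4)=O -> step gives (0,0)='.' but target has 'O' -> reject
  (0,2)=. (2,0)=O (2,3)=. (4,4)=. -> step gives (1,1)='.' but target has 'O' -> reject
  (0,2)=. (2,0)=O (2,3)=. (4,4)=O -> step gives (0,0)='.' but target has 'O' -> reject
  (0,2)=. (2,0)=O (2,3)=O (4,4)=. -> step gives (1,1)='.' but target has 'O' -> reject
  (0,2)=. (2,0)=O (2,3)=O (4,4)=O -> step gives (0,0)='.' but target has 'O' -> reject
  (0,2)=O (2,0)=. (2,3)=. (4,4)=. -> step gives (0,1)='.' but target has 'O' -> reject
  (0,2)=O (2,0)=. (2,3)=. (4,4)=O -> step gives (0,0)='.' but target has 'O' -> reject
  (0,2)=O (2,0)=. (2,3)=O (4,4)=. -> step gives (0,1)='.' but target has 'O' -> reject
  (0,2)=O (2,0)=. (2,3)=O (4,4)=O -> step gives (0,0)='.' but target has 'O' -> reject
  (0,2)=O (2,0)=O (2,3)=. (4,4)=. -> step gives (0,1)='.' but target has 'O' -> reject
  (0,2)=O (2,0)=O (2,3)=. (4,4)=O -> step gives (0,0)='.' but target has 'O' -> reject
  (0,2)=O (2,0)=O (2,3)=O (4,4)=. -> step gives (0,1)='.' but target has 'O' -> reject
  (0,2)=O (2,0)=O (2,3)=O (4,4)=O -> step gives (0,0)='.' but target has 'O' -> reject
Unique solution: (0,2)=dead, (2,0)=dead, (2,3)=dead, (4,4)=dead.
Check: live-neighbor counts of every cell in the completed generation 0:
33212
53332
65553
45533
44423
Applying B3/S23 to generation 0 with these counts gives:
OO...
.OOOO
....O
...OO
....O
which matches the target exactly.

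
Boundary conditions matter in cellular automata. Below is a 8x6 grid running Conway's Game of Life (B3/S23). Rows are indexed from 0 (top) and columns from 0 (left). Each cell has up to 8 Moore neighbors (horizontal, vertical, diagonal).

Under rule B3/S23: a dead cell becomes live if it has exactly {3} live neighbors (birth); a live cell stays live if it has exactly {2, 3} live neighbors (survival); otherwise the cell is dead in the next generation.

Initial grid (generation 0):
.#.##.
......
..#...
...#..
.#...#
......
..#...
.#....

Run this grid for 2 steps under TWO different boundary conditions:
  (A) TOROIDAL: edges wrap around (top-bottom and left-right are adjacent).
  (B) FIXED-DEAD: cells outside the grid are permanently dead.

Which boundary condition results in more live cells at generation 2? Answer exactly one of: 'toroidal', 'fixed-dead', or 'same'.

Answer: toroidal

Derivation:
Under TOROIDAL boundary, generation 2:
.#....
..##..
..##..
......
......
......
......
..#...
Population = 6

Under FIXED-DEAD boundary, generation 2:
......
......
..##..
......
......
......
......
......
Population = 2

Comparison: toroidal=6, fixed-dead=2 -> toroidal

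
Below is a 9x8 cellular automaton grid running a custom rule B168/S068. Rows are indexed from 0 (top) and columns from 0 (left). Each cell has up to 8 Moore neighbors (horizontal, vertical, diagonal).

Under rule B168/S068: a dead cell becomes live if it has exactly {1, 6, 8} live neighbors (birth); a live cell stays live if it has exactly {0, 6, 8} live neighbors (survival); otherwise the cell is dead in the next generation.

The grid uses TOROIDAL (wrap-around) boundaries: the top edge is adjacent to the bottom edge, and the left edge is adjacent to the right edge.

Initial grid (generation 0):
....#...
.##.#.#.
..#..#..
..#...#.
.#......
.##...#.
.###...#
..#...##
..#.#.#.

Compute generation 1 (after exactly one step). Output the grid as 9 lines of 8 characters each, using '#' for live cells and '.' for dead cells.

Simulating step by step:
Generation 0 (given above): 23 live cells
Generation 1: 11 live cells
(generation 1 grid is the final answer)

Answer: #.......
#......#
#.......
#...#..#
........
....##..
....#...
........
#.......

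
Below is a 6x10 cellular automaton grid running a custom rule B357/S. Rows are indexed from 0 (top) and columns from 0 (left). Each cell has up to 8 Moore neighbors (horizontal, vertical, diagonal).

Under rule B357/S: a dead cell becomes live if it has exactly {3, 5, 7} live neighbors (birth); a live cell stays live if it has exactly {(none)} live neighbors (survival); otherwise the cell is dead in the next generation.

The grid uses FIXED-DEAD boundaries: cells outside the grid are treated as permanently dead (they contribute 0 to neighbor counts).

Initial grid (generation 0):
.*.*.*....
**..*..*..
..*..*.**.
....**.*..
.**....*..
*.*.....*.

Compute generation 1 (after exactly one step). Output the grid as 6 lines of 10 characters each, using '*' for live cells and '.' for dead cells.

Answer: *.*.*.....
...*.*..*.
.*.*..*...
.***..*...
...*..*.*.
..........

Derivation:
Simulating step by step:
Generation 0 (given above): 20 live cells
Generation 1: 16 live cells
(generation 1 grid is the final answer)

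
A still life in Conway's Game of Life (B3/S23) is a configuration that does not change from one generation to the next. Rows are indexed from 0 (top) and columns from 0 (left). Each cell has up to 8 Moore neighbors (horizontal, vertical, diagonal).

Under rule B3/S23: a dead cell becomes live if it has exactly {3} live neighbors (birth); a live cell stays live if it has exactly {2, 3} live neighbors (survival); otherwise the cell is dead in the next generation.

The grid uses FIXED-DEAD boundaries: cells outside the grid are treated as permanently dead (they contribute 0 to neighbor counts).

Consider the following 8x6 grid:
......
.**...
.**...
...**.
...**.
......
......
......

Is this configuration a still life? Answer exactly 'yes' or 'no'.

Answer: no

Derivation:
Compute generation 1 and compare to generation 0 (given above):
Generation 1:
......
.**...
.*....
....*.
...**.
......
......
......
Cell (2,2) differs: gen0=1 vs gen1=0 -> NOT a still life.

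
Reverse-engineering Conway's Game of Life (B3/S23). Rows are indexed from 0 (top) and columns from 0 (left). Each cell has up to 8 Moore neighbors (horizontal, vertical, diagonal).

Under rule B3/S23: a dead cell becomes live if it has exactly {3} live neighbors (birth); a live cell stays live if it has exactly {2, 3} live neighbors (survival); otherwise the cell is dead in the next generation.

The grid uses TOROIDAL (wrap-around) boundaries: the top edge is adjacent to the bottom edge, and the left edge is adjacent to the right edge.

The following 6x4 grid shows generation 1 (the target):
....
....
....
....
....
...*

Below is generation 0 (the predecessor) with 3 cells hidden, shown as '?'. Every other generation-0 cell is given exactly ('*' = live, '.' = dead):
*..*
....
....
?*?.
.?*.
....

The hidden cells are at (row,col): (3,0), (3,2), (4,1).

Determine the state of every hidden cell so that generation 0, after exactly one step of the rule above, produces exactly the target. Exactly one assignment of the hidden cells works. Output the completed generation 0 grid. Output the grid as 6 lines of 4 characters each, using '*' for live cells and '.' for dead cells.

Answer: *..*
....
....
.*..
..*.
....

Derivation:
Hidden generation-0 cells (in order): (3,0), (3,2), (4,1).
A hidden cell only influences target cells in its own 3x3 neighborhood. Try each of the 2^3 = 8 assignments, step the completed generation 0 forward once under B3/S23, and compare with the target:
  (3,0)=. (3,2)=. (4,1)=. -> step reproduces the target at every cell -> ACCEPT
  (3,0)=. (3,2)=. (4,1)=* -> step gives (3,1)='*' but target has '.' -> reject
  (3,0)=. (3,2)=* (4,1)=. -> step gives (3,1)='*' but target has '.' -> reject
  (3,0)=. (3,2)=* (4,1)=* -> step gives (3,1)='*' but target has '.' -> reject
  (3,0)=* (3,2)=. (4,1)=. -> step gives (3,1)='*' but target has '.' -> reject
  (3,0)=* (3,2)=. (4,1)=* -> step gives (3,0)='*' but target has '.' -> reject
  (3,0)=* (3,2)=* (4,1)=. -> step gives (2,1)='*' but target has '.' -> reject
  (3,0)=* (3,2)=* (4,1)=* -> step gives (2,1)='*' but target has '.' -> reject
Unique solution: (3,0)=dead, (3,2)=dead, (4,1)=dead.
Check: live-neighbor counts of every cell in the completed generation 0:
1111
2112
1110
1121
1211
2223
Applying B3/S23 to generation 0 with these counts gives:
....
....
....
....
....
...*
which matches the target exactly.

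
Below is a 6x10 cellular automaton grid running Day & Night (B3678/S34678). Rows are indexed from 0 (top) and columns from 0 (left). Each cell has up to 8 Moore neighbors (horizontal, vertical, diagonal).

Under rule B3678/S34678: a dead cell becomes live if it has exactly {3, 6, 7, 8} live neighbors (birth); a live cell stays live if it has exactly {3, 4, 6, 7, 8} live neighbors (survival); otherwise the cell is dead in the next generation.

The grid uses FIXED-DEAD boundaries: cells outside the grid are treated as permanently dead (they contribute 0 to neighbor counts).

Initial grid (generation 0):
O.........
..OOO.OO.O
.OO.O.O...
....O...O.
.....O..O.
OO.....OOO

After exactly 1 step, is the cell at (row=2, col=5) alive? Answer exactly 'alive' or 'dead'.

Simulating step by step:
Generation 0 (given above): 20 live cells
Generation 1: 11 live cells
...O......
..OO......
..OOO...O.
...O...O..
........O.
........O.

Cell (2,5) at generation 1: 0 -> dead

Answer: dead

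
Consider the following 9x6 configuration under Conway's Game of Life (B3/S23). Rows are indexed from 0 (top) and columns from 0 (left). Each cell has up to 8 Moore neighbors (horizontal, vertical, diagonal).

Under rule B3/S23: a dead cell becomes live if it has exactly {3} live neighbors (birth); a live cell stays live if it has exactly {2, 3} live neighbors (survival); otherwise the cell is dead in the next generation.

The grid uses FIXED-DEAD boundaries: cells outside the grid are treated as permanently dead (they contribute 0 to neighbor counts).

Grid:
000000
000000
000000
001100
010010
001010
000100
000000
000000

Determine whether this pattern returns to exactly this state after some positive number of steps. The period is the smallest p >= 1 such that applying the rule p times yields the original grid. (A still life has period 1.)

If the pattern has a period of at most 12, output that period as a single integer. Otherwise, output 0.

Simulating and comparing each generation to the original:
Gen 0 (original, given above): 7 live cells
Gen 1: 7 live cells, MATCHES original -> period = 1

Answer: 1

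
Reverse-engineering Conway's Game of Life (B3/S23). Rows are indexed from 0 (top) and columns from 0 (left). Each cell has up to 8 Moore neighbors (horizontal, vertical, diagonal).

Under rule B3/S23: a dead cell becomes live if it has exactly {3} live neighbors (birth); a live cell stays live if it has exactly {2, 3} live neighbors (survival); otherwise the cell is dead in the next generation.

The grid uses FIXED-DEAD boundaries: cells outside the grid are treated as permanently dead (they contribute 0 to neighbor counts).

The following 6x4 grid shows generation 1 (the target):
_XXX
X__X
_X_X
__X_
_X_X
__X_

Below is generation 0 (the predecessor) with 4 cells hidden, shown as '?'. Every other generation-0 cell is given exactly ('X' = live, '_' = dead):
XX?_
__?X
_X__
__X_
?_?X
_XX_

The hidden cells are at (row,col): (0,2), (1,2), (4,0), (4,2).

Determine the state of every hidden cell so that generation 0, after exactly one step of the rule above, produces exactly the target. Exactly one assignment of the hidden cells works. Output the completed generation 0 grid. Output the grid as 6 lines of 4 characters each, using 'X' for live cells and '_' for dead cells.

Hidden generation-0 cells (in order): (0,2), (1,2), (4,0), (4,2).
A hidden cell only influences target cells in its own 3x3 neighborhood. Try each of the 2^4 = 16 assignments, step the completed generation 0 forward once under B3/S23, and compare with the target:
  (0,2)=_ (1,2)=_ (4,0)=_ (4,2)=_ -> step gives (0,1)='_' but target has 'X' -> reject
  (0,2)=_ (1,2)=_ (4,0)=_ (4,2)=X -> step gives (0,1)='_' but target has 'X' -> reject
  (0,2)=_ (1,2)=_ (4,0)=X (4,2)=_ -> step gives (0,1)='_' but target has 'X' -> reject
  (0,2)=_ (1,2)=_ (4,0)=X (4,2)=X -> step gives (0,1)='_' but target has 'X' -> reject
  (0,2)=_ (1,2)=X (4,0)=_ (4,2)=_ -> step gives (0,3)='_' but target has 'X' -> reject
  (0,2)=_ (1,2)=X (4,0)=_ (4,2)=X -> step gives (0,3)='_' but target has 'X' -> reject
  (0,2)=_ (1,2)=X (4,0)=X (4,2)=_ -> step gives (0,3)='_' but target has 'X' -> reject
  (0,2)=_ (1,2)=X (4,0)=X (4,2)=X -> step gives (0,3)='_' but target has 'X' -> reject
  (0,2)=X (1,2)=_ (4,0)=_ (4,2)=_ -> step gives (0,3)='_' but target has 'X' -> reject
  (0,2)=X (1,2)=_ (4,0)=_ (4,2)=X -> step gives (0,3)='_' but target has 'X' -> reject
  (0,2)=X (1,2)=_ (4,0)=X (4,2)=_ -> step gives (0,3)='_' but target has 'X' -> reject
  (0,2)=X (1,2)=_ (4,0)=X (4,2)=X -> step gives (0,3)='_' but target has 'X' -> reject
  (0,2)=X (1,2)=X (4,0)=_ (4,2)=_ -> step reproduces the target at every cell -> ACCEPT
  (0,2)=X (1,2)=X (4,0)=_ (4,2)=X -> step gives (3,1)='X' but target has '_' -> reject
  (0,2)=X (1,2)=X (4,0)=X (4,2)=_ -> step gives (3,1)='X' but target has '_' -> reject
  (0,2)=X (1,2)=X (4,0)=X (4,2)=X -> step gives (3,3)='X' but target has '_' -> reject
Unique solution: (0,2)=live, (1,2)=live, (4,0)=dead, (4,2)=dead.
Check: live-neighbor counts of every cell in the completed generation 0:
1333
3542
1243
1222
1342
1122
Applying B3/S23 to generation 0 with these counts gives:
_XXX
X__X
_X_X
__X_
_X_X
__X_
which matches the target exactly.

Answer: XXX_
__XX
_X__
__X_
___X
_XX_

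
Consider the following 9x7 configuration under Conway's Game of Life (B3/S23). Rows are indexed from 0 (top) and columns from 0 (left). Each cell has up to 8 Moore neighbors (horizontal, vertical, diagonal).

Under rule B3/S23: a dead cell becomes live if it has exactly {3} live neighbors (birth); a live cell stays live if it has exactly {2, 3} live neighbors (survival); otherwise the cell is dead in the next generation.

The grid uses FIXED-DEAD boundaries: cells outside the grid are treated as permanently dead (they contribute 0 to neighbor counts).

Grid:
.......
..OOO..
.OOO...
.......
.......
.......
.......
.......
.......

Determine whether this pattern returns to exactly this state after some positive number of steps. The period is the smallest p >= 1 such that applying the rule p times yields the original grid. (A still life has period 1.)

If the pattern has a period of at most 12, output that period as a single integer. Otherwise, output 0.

Simulating and comparing each generation to the original:
Gen 0 (original, given above): 6 live cells
Gen 1: 6 live cells, differs from original
Gen 2: 6 live cells, MATCHES original -> period = 2

Answer: 2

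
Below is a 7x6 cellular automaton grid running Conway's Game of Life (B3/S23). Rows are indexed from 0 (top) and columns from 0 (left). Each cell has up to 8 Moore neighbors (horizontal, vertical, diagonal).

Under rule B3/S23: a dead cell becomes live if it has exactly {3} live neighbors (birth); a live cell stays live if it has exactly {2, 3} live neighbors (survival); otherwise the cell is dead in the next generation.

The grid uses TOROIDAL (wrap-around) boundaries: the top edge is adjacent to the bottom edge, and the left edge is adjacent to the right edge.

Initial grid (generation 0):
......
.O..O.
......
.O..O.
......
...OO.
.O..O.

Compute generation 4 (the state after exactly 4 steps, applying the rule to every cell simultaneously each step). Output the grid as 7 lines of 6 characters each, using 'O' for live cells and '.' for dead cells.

Answer: ......
......
......
......
...OO.
..O..O
...OO.

Derivation:
Simulating step by step:
Generation 0 (given above): 8 live cells
Generation 1: 6 live cells
......
......
......
......
...OO.
...OO.
...OO.
Generation 2: 6 live cells
......
......
......
......
...OO.
..O..O
...OO.
Generation 3: 6 live cells
......
......
......
......
...OO.
..O..O
...OO.
Generation 4: 6 live cells
(generation 4 grid is the final answer)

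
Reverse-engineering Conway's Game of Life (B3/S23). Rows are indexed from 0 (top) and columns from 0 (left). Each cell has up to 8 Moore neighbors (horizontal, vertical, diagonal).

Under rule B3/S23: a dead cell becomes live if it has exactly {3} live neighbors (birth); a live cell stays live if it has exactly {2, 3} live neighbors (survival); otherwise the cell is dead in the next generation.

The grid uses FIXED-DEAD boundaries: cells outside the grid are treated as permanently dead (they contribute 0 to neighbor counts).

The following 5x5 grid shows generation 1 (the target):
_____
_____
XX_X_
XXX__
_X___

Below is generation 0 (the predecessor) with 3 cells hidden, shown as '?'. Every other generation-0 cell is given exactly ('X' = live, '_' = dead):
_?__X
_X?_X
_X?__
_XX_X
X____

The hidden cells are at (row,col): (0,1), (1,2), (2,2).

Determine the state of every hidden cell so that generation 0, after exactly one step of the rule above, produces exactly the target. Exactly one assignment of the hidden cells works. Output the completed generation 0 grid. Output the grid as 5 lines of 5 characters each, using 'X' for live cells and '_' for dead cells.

Hidden generation-0 cells (in order): (0,1), (1,2), (2,2).
A hidden cell only influences target cells in its own 3x3 neighborhood. Try each of the 2^3 = 8 assignments, step the completed generation 0 forward once under B3/S23, and compare with the target:
  (0,1)=_ (1,2)=_ (2,2)=_ -> step reproduces the target at every cell -> ACCEPT
  (0,1)=_ (1,2)=_ (2,2)=X -> step gives (1,1)='X' but target has '_' -> reject
  (0,1)=_ (1,2)=X (2,2)=_ -> step gives (0,3)='X' but target has '_' -> reject
  (0,1)=_ (1,2)=X (2,2)=X -> step gives (0,3)='X' but target has '_' -> reject
  (0,1)=X (1,2)=_ (2,2)=_ -> step gives (1,0)='X' but target has '_' -> reject
  (0,1)=X (1,2)=_ (2,2)=X -> step gives (1,0)='X' but target has '_' -> reject
  (0,1)=X (1,2)=X (2,2)=_ -> step gives (0,1)='X' but target has '_' -> reject
  (0,1)=X (1,2)=X (2,2)=X -> step gives (0,1)='X' but target has '_' -> reject
Unique solution: (0,1)=dead, (1,2)=dead, (2,2)=dead.
Check: live-neighbor counts of every cell in the completed generation 0:
11121
21221
33432
33220
13221
Applying B3/S23 to generation 0 with these counts gives:
_____
_____
XX_X_
XXX__
_X___
which matches the target exactly.

Answer: ____X
_X__X
_X___
_XX_X
X____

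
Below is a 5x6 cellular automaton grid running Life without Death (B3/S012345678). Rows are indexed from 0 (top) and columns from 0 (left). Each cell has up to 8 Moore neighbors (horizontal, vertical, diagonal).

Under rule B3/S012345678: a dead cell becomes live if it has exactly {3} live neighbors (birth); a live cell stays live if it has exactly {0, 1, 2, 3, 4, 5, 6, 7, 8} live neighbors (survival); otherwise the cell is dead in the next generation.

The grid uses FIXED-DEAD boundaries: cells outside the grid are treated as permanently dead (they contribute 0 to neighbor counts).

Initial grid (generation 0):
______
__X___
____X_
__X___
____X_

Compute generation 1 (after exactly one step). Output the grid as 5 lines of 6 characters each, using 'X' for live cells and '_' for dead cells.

Answer: ______
__X___
___XX_
__XX__
____X_

Derivation:
Simulating step by step:
Generation 0 (given above): 4 live cells
Generation 1: 6 live cells
(generation 1 grid is the final answer)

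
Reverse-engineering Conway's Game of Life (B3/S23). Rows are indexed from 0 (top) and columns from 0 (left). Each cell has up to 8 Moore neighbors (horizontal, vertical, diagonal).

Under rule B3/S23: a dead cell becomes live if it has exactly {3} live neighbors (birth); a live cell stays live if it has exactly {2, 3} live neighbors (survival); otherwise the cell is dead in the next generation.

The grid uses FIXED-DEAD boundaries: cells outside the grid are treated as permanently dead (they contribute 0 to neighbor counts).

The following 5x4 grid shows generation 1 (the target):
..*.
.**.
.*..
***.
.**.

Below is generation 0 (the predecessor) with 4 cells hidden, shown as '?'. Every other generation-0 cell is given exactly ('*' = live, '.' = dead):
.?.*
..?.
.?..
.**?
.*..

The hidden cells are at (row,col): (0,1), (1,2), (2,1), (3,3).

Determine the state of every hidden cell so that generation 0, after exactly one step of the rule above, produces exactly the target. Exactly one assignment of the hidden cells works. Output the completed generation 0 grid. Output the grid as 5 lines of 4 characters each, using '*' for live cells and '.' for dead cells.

Hidden generation-0 cells (in order): (0,1), (1,2), (2,1), (3,3).
A hidden cell only influences target cells in its own 3x3 neighborhood. Try each of the 2^4 = 16 assignments, step the completed generation 0 forward once under B3/S23, and compare with the target:
  (0,1)=. (1,2)=. (2,1)=. (3,3)=. -> step gives (0,2)='.' but target has '*' -> reject
  (0,1)=. (1,2)=. (2,1)=. (3,3)=* -> step gives (0,2)='.' but target has '*' -> reject
  (0,1)=. (1,2)=. (2,1)=* (3,3)=. -> step gives (0,2)='.' but target has '*' -> reject
  (0,1)=. (1,2)=. (2,1)=* (3,3)=* -> step gives (0,2)='.' but target has '*' -> reject
  (0,1)=. (1,2)=* (2,1)=. (3,3)=. -> step gives (0,2)='.' but target has '*' -> reject
  (0,1)=. (1,2)=* (2,1)=. (3,3)=* -> step gives (0,2)='.' but target has '*' -> reject
  (0,1)=. (1,2)=* (2,1)=* (3,3)=. -> step gives (0,2)='.' but target has '*' -> reject
  (0,1)=. (1,2)=* (2,1)=* (3,3)=* -> step gives (0,2)='.' but target has '*' -> reject
  (0,1)=* (1,2)=. (2,1)=. (3,3)=. -> step gives (0,2)='.' but target has '*' -> reject
  (0,1)=* (1,2)=. (2,1)=. (3,3)=* -> step gives (0,2)='.' but target has '*' -> reject
  (0,1)=* (1,2)=. (2,1)=* (3,3)=. -> step gives (0,2)='.' but target has '*' -> reject
  (0,1)=* (1,2)=. (2,1)=* (3,3)=* -> step gives (0,2)='.' but target has '*' -> reject
  (0,1)=* (1,2)=* (2,1)=. (3,3)=. -> step gives (1,1)='.' but target has '*' -> reject
  (0,1)=* (1,2)=* (2,1)=. (3,3)=* -> step gives (1,1)='.' but target has '*' -> reject
  (0,1)=* (1,2)=* (2,1)=* (3,3)=. -> step reproduces the target at every cell -> ACCEPT
  (0,1)=* (1,2)=* (2,1)=* (3,3)=* -> step gives (2,3)='*' but target has '.' -> reject
Unique solution: (0,1)=live, (1,2)=live, (2,1)=live, (3,3)=dead.
Check: live-neighbor counts of every cell in the completed generation 0:
1131
2332
2342
3331
2231
Applying B3/S23 to generation 0 with these counts gives:
..*.
.**.
.*..
***.
.**.
which matches the target exactly.

Answer: .*.*
..*.
.*..
.**.
.*..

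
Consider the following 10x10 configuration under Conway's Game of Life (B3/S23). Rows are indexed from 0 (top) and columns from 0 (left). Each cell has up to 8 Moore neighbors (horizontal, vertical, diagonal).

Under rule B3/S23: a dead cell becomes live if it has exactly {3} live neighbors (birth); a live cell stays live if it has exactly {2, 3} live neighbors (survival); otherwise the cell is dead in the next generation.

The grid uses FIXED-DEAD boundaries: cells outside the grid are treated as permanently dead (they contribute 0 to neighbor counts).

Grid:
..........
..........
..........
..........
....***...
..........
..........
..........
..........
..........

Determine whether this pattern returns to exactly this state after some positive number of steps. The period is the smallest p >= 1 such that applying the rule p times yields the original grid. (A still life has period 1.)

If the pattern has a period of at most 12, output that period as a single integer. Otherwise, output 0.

Answer: 2

Derivation:
Simulating and comparing each generation to the original:
Gen 0 (original, given above): 3 live cells
Gen 1: 3 live cells, differs from original
Gen 2: 3 live cells, MATCHES original -> period = 2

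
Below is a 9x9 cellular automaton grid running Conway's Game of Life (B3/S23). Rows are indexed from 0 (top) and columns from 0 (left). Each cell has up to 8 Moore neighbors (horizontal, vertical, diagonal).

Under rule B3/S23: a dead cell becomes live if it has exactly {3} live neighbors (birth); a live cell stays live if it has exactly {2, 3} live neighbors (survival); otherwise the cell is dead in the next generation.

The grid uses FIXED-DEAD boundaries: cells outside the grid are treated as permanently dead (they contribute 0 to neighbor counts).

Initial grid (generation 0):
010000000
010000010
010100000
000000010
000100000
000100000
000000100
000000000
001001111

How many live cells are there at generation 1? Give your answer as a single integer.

Simulating step by step:
Generation 0 (given above): 14 live cells
Generation 1: 7 live cells
000000000
110000000
001000000
001000000
000000000
000000000
000000000
000001000
000000110
Population at generation 1: 7

Answer: 7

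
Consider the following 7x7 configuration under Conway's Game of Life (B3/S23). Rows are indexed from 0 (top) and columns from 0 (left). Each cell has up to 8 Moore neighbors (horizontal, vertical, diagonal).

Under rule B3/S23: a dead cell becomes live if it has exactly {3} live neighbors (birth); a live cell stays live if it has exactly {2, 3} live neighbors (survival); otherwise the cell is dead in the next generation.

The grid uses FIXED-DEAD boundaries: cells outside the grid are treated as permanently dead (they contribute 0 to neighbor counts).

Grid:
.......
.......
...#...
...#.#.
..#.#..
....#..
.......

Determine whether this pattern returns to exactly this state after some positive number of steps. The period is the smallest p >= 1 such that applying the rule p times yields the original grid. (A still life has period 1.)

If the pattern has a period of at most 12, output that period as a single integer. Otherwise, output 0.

Simulating and comparing each generation to the original:
Gen 0 (original, given above): 6 live cells
Gen 1: 6 live cells, differs from original
Gen 2: 6 live cells, MATCHES original -> period = 2

Answer: 2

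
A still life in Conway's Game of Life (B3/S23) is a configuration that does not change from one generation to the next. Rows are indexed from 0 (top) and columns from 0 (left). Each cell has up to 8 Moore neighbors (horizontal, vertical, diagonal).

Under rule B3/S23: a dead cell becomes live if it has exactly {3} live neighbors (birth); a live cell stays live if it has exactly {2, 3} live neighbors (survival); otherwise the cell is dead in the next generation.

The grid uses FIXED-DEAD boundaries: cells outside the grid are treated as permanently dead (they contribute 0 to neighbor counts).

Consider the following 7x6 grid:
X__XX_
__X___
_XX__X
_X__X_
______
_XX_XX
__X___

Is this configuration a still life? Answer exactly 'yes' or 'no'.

Answer: no

Derivation:
Compute generation 1 and compare to generation 0 (given above):
Generation 1:
___X__
__X_X_
_XXX__
_XX___
_XXXXX
_XXX__
_XXX__
Cell (0,0) differs: gen0=1 vs gen1=0 -> NOT a still life.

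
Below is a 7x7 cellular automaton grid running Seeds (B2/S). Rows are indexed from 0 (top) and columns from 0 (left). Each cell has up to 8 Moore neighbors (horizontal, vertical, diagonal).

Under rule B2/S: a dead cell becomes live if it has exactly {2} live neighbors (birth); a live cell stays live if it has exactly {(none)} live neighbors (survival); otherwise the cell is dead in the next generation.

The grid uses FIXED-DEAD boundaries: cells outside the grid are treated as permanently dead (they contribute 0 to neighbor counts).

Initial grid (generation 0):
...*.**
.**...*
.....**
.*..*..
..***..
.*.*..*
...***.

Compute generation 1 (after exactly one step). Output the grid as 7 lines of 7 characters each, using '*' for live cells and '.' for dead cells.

Simulating step by step:
Generation 0 (given above): 19 live cells
Generation 1: 9 live cells
(generation 1 grid is the final answer)

Answer: .*..*..
...*...
*..**..
......*
*......
.......
......*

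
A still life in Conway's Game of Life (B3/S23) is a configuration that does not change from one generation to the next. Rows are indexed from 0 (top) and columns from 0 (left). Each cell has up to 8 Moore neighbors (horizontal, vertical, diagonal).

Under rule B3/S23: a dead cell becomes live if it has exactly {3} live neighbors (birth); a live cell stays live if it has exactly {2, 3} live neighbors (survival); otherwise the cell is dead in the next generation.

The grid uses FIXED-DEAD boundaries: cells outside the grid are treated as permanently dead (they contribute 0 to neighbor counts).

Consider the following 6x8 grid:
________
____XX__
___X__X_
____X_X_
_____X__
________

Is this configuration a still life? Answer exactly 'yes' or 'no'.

Compute generation 1 and compare to generation 0 (given above):
Generation 1:
________
____XX__
___X__X_
____X_X_
_____X__
________
The grids are IDENTICAL -> still life.

Answer: yes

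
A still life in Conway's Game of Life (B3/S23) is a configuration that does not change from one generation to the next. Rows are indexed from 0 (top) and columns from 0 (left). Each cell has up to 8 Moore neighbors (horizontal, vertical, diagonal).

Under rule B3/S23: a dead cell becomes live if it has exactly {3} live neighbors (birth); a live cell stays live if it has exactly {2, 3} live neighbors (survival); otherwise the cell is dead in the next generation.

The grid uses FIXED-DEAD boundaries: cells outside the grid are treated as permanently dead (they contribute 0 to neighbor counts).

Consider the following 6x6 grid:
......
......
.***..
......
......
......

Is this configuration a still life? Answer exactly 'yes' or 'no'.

Compute generation 1 and compare to generation 0 (given above):
Generation 1:
......
..*...
..*...
..*...
......
......
Cell (1,2) differs: gen0=0 vs gen1=1 -> NOT a still life.

Answer: no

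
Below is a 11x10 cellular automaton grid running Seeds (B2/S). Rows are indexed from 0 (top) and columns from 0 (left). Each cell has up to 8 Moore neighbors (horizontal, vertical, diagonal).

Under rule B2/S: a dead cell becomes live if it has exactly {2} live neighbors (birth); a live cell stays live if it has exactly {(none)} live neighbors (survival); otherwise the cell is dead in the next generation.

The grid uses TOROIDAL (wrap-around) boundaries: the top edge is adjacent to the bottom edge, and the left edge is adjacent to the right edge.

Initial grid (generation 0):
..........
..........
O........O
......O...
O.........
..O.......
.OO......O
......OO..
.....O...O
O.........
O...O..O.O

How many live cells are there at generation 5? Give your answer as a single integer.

Answer: 13

Derivation:
Simulating step by step:
Generation 0 (given above): 17 live cells
Generation 1: 27 live cells
O.......OO
O........O
..........
.O........
.O........
...O.....O
O..O..OOO.
.OO..O...O
O......OO.
.O..OOO...
.O......O.
Generation 2: 17 live cells
.......O..
.O........
.O.......O
O.O.......
..........
.O..O.O...
.....O....
...OO.....
...O......
..O.......
..O.O.O...
Generation 3: 22 live cells
.OOO.OO...
..O.....O.
..........
.........O
O.OO.O....
..........
..O...O...
..O..O....
..........
.O..OO....
.O...O.O..
Generation 4: 31 live cells
O.......O.
....OOOO..
........OO
OOOOO.....
.O..O....O
....OOO...
.O.O.O....
.O.O..O...
.OOO..O...
O.O.......
..........
Generation 5: 13 live cells
....O....O
O.........
..........
.....O....
......O...
.O........
O......O..
.......O..
....OO.O..
..........
O.........
Population at generation 5: 13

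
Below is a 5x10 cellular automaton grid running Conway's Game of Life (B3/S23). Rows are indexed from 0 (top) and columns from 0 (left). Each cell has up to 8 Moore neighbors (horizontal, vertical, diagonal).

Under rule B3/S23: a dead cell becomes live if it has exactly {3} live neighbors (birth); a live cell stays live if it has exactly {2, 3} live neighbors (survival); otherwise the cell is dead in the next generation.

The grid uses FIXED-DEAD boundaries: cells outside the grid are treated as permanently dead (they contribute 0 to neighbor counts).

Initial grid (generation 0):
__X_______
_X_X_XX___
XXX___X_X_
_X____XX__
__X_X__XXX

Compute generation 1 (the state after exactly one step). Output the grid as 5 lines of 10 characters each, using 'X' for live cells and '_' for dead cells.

Answer: __X_______
X__X_XXX__
X_________
X__X_XX__X
______XXX_

Derivation:
Simulating step by step:
Generation 0 (given above): 18 live cells
Generation 1: 15 live cells
(generation 1 grid is the final answer)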